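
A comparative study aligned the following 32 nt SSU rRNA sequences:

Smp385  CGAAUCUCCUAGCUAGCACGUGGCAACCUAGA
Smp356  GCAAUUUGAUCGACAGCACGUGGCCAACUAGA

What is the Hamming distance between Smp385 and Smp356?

The sequences differ at positions 1 (C/G), 2 (G/C), 6 (C/U), 8 (C/G), 9 (C/A), 11 (A/C), 13 (C/A), 14 (U/C), 25 (A/C), 27 (C/A).
That gives 10 mismatches out of 32 aligned sites, so the Hamming distance is 10.

10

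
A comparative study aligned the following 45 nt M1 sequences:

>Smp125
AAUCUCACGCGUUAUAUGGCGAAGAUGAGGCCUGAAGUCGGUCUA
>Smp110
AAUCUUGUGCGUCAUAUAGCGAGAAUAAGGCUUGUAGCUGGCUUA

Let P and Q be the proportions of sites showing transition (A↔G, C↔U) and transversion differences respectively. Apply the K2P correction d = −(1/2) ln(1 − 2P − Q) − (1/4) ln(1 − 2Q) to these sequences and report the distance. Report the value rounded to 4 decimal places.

0.4695

The sequences differ at positions 6 (C/U, transition), 7 (A/G, transition), 8 (C/U, transition), 13 (U/C, transition), 18 (G/A, transition), 23 (A/G, transition), 24 (G/A, transition), 27 (G/A, transition), 32 (C/U, transition), 35 (A/U, transversion), 38 (U/C, transition), 39 (C/U, transition), 42 (U/C, transition), 43 (C/U, transition).
Of the 14 differences, 13 transitions and 1 transversion over 45 sites: P = 13/45 = 0.288889, Q = 1/45 = 0.022222.
d = −0.5·ln(0.400000) − 0.25·ln(0.955556) = −0.5·(-0.916291) − 0.25·(-0.045462) = 0.4695.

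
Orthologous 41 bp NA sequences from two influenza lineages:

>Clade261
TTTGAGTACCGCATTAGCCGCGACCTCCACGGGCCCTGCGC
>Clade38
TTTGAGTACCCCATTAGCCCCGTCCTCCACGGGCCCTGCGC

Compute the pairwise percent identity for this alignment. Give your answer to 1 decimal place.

Mismatches occur at site 11 (G/C), site 20 (G/C), site 23 (A/T).
38 of the 41 sites match, so the percent identity is 38/41 × 100 = 92.7%.

92.7%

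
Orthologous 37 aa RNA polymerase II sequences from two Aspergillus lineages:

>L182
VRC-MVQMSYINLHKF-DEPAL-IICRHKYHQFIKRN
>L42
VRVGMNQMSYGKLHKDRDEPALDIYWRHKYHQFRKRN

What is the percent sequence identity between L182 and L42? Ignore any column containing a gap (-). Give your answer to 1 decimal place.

Excluding the 3 gap columns leaves 34 comparable sites.
Differing sites — 3:C/V; 6:V/N; 11:I/G; 12:N/K; 16:F/D; 25:I/Y; 26:C/W; 34:I/R.
26 of the 34 comparable sites match, so the percent identity is 26/34 × 100 = 76.5%.

76.5%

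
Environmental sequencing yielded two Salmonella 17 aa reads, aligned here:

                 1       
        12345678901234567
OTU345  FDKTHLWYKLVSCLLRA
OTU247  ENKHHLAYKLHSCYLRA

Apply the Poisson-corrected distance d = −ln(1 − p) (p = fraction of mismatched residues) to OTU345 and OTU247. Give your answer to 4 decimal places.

Mismatches occur at site 1 (F→E), site 2 (D→N), site 4 (T→H), site 7 (W→A), site 11 (V→H), site 14 (L→Y).
p = 6/17 = 0.352941.
d = −ln(1 − 0.352941) = −ln(0.647059) = 0.4353.

0.4353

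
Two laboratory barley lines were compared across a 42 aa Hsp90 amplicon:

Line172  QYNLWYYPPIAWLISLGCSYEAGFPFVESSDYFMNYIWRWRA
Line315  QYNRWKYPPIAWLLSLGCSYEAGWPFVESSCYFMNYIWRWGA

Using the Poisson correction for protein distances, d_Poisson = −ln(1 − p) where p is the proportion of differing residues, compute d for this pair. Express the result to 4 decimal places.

0.1542

Mismatches occur at site 4 (L/R), site 6 (Y/K), site 14 (I/L), site 24 (F/W), site 31 (D/C), site 41 (R/G).
p = 6/42 = 0.142857.
d = −ln(1 − 0.142857) = −ln(0.857143) = 0.1542.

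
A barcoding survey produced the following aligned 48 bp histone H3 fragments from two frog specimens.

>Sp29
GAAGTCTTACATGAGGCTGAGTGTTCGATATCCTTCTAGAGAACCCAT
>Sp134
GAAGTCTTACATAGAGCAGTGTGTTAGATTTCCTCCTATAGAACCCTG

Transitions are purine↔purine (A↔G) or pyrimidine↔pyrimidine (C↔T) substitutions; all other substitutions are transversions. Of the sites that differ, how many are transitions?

The sequences differ at positions 13 (G/A, transition), 14 (A/G, transition), 15 (G/A, transition), 18 (T/A, transversion), 20 (A/T, transversion), 26 (C/A, transversion), 30 (A/T, transversion), 35 (T/C, transition), 39 (G/T, transversion), 47 (A/T, transversion), 48 (T/G, transversion).
Of the 11 differences, 4 transitions and 7 transversions, so the answer is 4.

4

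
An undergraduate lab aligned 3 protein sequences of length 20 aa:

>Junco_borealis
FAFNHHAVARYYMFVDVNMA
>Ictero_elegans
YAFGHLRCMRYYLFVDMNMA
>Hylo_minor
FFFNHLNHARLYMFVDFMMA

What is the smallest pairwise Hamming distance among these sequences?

Pairwise Hamming distances:
  Junco_borealis vs Ictero_elegans: 8
  Junco_borealis vs Hylo_minor: 7
  Ictero_elegans vs Hylo_minor: 10
The smallest is 7, between Junco_borealis and Hylo_minor.

7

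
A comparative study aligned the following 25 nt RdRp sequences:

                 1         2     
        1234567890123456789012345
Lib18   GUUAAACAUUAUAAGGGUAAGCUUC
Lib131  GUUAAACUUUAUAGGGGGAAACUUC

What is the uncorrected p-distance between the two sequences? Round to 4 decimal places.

Differing sites — 8:A/U; 14:A/G; 18:U/G; 21:G/A.
There are 4 differences over 25 sites, so p = 4/25 = 0.1600.

0.1600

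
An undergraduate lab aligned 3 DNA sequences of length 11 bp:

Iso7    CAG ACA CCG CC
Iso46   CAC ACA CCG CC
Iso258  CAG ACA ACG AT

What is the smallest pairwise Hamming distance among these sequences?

Pairwise Hamming distances:
  Iso7 vs Iso46: 1
  Iso7 vs Iso258: 3
  Iso46 vs Iso258: 4
The smallest is 1, between Iso7 and Iso46.

1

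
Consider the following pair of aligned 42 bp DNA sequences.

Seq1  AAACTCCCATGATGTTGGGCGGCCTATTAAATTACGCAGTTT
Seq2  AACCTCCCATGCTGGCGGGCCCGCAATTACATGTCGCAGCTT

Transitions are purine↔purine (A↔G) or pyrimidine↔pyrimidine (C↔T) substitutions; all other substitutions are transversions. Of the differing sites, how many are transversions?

Differing sites — 3:A/C (Tv); 12:A/C (Tv); 15:T/G (Tv); 16:T/C (Ti); 21:G/C (Tv); 22:G/C (Tv); 23:C/G (Tv); 25:T/A (Tv); 30:A/C (Tv); 33:T/G (Tv); 34:A/T (Tv); 40:T/C (Ti).
Of the 12 differences, 2 transitions and 10 transversions, so the answer is 10.

10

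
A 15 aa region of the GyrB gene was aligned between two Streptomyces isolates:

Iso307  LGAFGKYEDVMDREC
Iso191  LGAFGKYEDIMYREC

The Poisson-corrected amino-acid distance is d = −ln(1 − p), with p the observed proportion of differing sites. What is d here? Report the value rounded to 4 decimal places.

Differing sites — 10:V/I; 12:D/Y.
p = 2/15 = 0.133333.
d = −ln(1 − 0.133333) = −ln(0.866667) = 0.1431.

0.1431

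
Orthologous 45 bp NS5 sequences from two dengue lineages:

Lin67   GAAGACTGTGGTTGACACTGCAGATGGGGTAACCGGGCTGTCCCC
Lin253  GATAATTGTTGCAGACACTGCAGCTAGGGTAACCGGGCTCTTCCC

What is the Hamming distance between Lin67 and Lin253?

10

Mismatches occur at site 3 (A→T), site 4 (G→A), site 6 (C→T), site 10 (G→T), site 12 (T→C), site 13 (T→A), site 24 (A→C), site 26 (G→A), site 40 (G→C), site 42 (C→T).
That gives 10 mismatches out of 45 aligned sites, so the Hamming distance is 10.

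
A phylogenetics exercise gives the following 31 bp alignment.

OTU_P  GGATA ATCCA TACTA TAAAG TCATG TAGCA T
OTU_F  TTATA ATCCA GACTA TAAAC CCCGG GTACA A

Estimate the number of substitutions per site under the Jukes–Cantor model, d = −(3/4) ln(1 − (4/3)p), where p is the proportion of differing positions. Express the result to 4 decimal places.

0.4806

Mismatches occur at site 1 (G↔T), site 2 (G↔T), site 11 (T↔G), site 20 (G↔C), site 21 (T↔C), site 23 (A↔C), site 24 (T↔G), site 26 (T↔G), site 27 (A↔T), site 28 (G↔A), site 31 (T↔A).
p = 11/31 = 0.354839.
d = −0.75 · ln(1 − (4/3)·0.354839) = −0.75 · ln(0.526881) = −0.75 · (-0.640781) = 0.4806.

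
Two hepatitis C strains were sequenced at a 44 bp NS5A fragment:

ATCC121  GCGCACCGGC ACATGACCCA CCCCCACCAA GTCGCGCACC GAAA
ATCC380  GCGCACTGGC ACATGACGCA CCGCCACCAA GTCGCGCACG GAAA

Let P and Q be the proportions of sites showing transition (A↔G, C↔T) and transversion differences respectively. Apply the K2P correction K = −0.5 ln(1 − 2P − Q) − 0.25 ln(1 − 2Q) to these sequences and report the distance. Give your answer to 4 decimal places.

Mismatches occur at site 7 (C/T, transition), site 18 (C/G, transversion), site 23 (C/G, transversion), site 40 (C/G, transversion).
Of the 4 differences, 1 transition and 3 transversions over 44 sites: P = 1/44 = 0.022727, Q = 3/44 = 0.068182.
d = −0.5·ln(0.886364) − 0.25·ln(0.863636) = −0.5·(-0.120628) − 0.25·(-0.146604) = 0.0970.

0.0970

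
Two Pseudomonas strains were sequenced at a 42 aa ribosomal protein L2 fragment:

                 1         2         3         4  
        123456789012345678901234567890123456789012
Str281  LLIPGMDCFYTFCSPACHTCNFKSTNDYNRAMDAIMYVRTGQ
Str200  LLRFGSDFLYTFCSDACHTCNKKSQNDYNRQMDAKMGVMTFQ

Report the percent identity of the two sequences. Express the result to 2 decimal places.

69.05%

Mismatches occur at site 3 (I↔R), site 4 (P↔F), site 6 (M↔S), site 8 (C↔F), site 9 (F↔L), site 15 (P↔D), site 22 (F↔K), site 25 (T↔Q), site 31 (A↔Q), site 35 (I↔K), site 37 (Y↔G), site 39 (R↔M), site 41 (G↔F).
29 of the 42 sites match, so the percent identity is 29/42 × 100 = 69.05%.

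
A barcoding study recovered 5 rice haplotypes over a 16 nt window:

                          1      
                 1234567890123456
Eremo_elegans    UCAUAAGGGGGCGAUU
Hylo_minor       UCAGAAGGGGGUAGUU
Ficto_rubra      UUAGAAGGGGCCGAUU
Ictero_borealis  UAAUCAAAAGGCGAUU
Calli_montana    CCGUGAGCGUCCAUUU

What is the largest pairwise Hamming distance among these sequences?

11

Pairwise Hamming distances:
  Eremo_elegans vs Hylo_minor: 4
  Eremo_elegans vs Ficto_rubra: 3
  Eremo_elegans vs Ictero_borealis: 5
  Eremo_elegans vs Calli_montana: 8
  Hylo_minor vs Ficto_rubra: 5
  Hylo_minor vs Ictero_borealis: 9
  Hylo_minor vs Calli_montana: 9
  Ficto_rubra vs Ictero_borealis: 7
  Ficto_rubra vs Calli_montana: 9
  Ictero_borealis vs Calli_montana: 11
The largest is 11, between Ictero_borealis and Calli_montana.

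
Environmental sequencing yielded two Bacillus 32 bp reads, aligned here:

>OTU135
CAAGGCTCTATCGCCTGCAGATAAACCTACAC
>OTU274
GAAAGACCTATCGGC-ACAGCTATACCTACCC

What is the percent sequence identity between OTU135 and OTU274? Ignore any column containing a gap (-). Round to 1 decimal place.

Excluding the 1 gap column leaves 31 comparable sites.
The sequences differ at positions 1 (C/G), 4 (G/A), 6 (C/A), 7 (T/C), 14 (C/G), 17 (G/A), 21 (A/C), 24 (A/T), 31 (A/C).
22 of the 31 comparable sites match, so the percent identity is 22/31 × 100 = 71.0%.

71.0%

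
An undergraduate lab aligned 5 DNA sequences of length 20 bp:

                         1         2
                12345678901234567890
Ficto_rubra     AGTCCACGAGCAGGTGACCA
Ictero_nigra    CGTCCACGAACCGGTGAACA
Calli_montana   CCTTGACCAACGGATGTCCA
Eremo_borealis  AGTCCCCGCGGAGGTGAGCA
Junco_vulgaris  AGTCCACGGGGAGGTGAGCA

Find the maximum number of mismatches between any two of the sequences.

13

Pairwise Hamming distances:
  Ficto_rubra vs Ictero_nigra: 4
  Ficto_rubra vs Calli_montana: 9
  Ficto_rubra vs Eremo_borealis: 4
  Ficto_rubra vs Junco_vulgaris: 3
  Ictero_nigra vs Calli_montana: 8
  Ictero_nigra vs Eremo_borealis: 7
  Ictero_nigra vs Junco_vulgaris: 6
  Calli_montana vs Eremo_borealis: 13
  Calli_montana vs Junco_vulgaris: 12
  Eremo_borealis vs Junco_vulgaris: 2
The largest is 13, between Calli_montana and Eremo_borealis.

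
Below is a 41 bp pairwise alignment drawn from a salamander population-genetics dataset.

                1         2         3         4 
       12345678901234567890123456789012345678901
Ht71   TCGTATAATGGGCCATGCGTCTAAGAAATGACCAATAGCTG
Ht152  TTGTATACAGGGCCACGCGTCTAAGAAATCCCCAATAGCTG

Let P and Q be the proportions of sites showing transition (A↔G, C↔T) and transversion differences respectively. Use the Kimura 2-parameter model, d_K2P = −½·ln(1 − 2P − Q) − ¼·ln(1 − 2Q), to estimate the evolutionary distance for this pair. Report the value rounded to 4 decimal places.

0.1628

The sequences differ at positions 2 (C/T, transition), 8 (A/C, transversion), 9 (T/A, transversion), 16 (T/C, transition), 30 (G/C, transversion), 31 (A/C, transversion).
Of the 6 differences, 2 transitions and 4 transversions over 41 sites: P = 2/41 = 0.048780, Q = 4/41 = 0.097561.
d = −0.5·ln(0.804879) − 0.25·ln(0.804878) = −0.5·(-0.217063) − 0.25·(-0.217065) = 0.1628.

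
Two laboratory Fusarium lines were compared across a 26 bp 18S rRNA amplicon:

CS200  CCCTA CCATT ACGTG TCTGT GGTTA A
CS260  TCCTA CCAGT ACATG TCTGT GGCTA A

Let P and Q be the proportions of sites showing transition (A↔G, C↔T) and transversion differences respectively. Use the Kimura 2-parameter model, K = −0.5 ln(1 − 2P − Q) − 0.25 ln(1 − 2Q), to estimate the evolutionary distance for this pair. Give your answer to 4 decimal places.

The sequences differ at positions 1 (C/T, transition), 9 (T/G, transversion), 13 (G/A, transition), 23 (T/C, transition).
Of the 4 differences, 3 transitions and 1 transversion over 26 sites: P = 3/26 = 0.115385, Q = 1/26 = 0.038462.
d = −0.5·ln(0.730768) − 0.25·ln(0.923076) = −0.5·(-0.313659) − 0.25·(-0.080044) = 0.1768.

0.1768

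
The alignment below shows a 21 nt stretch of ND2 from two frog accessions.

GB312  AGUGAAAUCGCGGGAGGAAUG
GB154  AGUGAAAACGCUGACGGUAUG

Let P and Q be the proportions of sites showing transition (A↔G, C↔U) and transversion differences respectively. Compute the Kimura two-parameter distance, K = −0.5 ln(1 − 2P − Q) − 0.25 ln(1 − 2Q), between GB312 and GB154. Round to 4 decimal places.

The sequences differ at positions 8 (U/A, transversion), 12 (G/U, transversion), 14 (G/A, transition), 15 (A/C, transversion), 18 (A/U, transversion).
Of the 5 differences, 1 transition and 4 transversions over 21 sites: P = 1/21 = 0.047619, Q = 4/21 = 0.190476.
d = −0.5·ln(0.714286) − 0.25·ln(0.619048) = −0.5·(-0.336472) − 0.25·(-0.479572) = 0.2881.

0.2881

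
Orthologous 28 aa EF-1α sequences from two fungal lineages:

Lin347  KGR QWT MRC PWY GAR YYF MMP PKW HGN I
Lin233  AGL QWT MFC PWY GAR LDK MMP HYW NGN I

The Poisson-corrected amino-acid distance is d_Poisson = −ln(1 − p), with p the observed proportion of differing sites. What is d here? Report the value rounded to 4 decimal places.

Differing sites — 1:K/A; 3:R/L; 8:R/F; 16:Y/L; 17:Y/D; 18:F/K; 22:P/H; 23:K/Y; 25:H/N.
p = 9/28 = 0.321429.
d = −ln(1 − 0.321429) = −ln(0.678571) = 0.3878.

0.3878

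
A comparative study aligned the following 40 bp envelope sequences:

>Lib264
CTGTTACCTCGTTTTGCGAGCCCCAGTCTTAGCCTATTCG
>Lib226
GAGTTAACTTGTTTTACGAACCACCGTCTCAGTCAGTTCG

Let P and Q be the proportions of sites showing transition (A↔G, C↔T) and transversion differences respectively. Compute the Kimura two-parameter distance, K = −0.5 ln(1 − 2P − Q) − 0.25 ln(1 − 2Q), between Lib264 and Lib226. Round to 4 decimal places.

The sequences differ at positions 1 (C/G, transversion), 2 (T/A, transversion), 7 (C/A, transversion), 10 (C/T, transition), 16 (G/A, transition), 20 (G/A, transition), 23 (C/A, transversion), 25 (A/C, transversion), 30 (T/C, transition), 33 (C/T, transition), 35 (T/A, transversion), 36 (A/G, transition).
Of the 12 differences, 6 transitions and 6 transversions over 40 sites: P = 6/40 = 0.150000, Q = 6/40 = 0.150000.
d = −0.5·ln(0.550000) − 0.25·ln(0.700000) = −0.5·(-0.597837) − 0.25·(-0.356675) = 0.3881.

0.3881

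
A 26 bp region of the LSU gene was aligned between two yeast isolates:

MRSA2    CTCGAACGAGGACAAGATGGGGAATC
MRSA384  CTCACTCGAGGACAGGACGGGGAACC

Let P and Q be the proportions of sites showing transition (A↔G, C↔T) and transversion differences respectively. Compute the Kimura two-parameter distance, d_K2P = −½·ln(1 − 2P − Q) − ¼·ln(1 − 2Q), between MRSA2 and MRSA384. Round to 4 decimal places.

0.2845

Differing sites — 4:G/A (Ti); 5:A/C (Tv); 6:A/T (Tv); 15:A/G (Ti); 18:T/C (Ti); 25:T/C (Ti).
Of the 6 differences, 4 transitions and 2 transversions over 26 sites: P = 4/26 = 0.153846, Q = 2/26 = 0.076923.
d = −0.5·ln(0.615385) − 0.25·ln(0.846154) = −0.5·(-0.485507) − 0.25·(-0.167054) = 0.2845.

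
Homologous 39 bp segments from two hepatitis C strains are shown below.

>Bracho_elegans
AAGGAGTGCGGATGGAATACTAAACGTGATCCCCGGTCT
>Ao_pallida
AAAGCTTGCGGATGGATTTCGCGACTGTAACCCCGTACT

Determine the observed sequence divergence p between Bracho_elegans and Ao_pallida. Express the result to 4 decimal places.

Mismatches occur at site 3 (G→A), site 5 (A→C), site 6 (G→T), site 17 (A→T), site 19 (A→T), site 21 (T→G), site 22 (A→C), site 23 (A→G), site 26 (G→T), site 27 (T→G), site 28 (G→T), site 30 (T→A), site 36 (G→T), site 37 (T→A).
There are 14 differences over 39 sites, so p = 14/39 = 0.3590.

0.3590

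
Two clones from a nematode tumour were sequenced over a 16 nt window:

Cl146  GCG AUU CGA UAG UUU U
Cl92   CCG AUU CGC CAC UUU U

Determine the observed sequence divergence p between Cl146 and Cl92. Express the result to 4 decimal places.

0.2500

Mismatches occur at site 1 (G→C), site 9 (A→C), site 10 (U→C), site 12 (G→C).
There are 4 differences over 16 sites, so p = 4/16 = 0.2500.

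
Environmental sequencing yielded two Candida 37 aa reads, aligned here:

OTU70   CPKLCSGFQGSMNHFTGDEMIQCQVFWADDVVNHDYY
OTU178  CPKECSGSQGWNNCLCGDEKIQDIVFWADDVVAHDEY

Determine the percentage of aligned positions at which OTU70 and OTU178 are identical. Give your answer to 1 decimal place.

Mismatches occur at site 4 (L/E), site 8 (F/S), site 11 (S/W), site 12 (M/N), site 14 (H/C), site 15 (F/L), site 16 (T/C), site 20 (M/K), site 23 (C/D), site 24 (Q/I), site 33 (N/A), site 36 (Y/E).
25 of the 37 sites match, so the percent identity is 25/37 × 100 = 67.6%.

67.6%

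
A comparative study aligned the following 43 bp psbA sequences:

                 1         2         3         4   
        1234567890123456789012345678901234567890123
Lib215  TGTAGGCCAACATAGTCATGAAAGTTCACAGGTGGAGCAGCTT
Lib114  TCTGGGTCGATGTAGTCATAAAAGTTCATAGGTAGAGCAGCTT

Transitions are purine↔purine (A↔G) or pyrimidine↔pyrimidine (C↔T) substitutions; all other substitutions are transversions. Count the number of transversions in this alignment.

1

Differing sites — 2:G/C (Tv); 4:A/G (Ti); 7:C/T (Ti); 9:A/G (Ti); 11:C/T (Ti); 12:A/G (Ti); 20:G/A (Ti); 29:C/T (Ti); 34:G/A (Ti).
Of the 9 differences, 8 transitions and 1 transversion, so the answer is 1.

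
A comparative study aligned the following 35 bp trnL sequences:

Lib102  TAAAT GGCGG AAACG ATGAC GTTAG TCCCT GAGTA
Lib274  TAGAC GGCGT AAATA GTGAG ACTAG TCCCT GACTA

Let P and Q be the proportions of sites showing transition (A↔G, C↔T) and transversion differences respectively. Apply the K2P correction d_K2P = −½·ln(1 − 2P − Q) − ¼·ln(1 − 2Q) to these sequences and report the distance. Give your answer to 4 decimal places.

The sequences differ at positions 3 (A/G, transition), 5 (T/C, transition), 10 (G/T, transversion), 14 (C/T, transition), 15 (G/A, transition), 16 (A/G, transition), 20 (C/G, transversion), 21 (G/A, transition), 22 (T/C, transition), 33 (G/C, transversion).
Of the 10 differences, 7 transitions and 3 transversions over 35 sites: P = 7/35 = 0.200000, Q = 3/35 = 0.085714.
d = −0.5·ln(0.514286) − 0.25·ln(0.828572) = −0.5·(-0.664976) − 0.25·(-0.188052) = 0.3795.

0.3795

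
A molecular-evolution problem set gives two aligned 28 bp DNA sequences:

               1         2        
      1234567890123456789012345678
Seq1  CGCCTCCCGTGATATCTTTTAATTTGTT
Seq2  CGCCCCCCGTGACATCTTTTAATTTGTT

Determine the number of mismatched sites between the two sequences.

2

Differing sites — 5:T/C; 13:T/C.
That gives 2 mismatches out of 28 aligned sites, so the Hamming distance is 2.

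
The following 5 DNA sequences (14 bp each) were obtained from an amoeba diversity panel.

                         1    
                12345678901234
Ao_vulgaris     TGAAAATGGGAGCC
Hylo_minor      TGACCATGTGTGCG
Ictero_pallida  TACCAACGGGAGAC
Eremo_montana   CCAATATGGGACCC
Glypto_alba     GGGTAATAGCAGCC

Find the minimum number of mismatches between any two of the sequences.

4

Pairwise Hamming distances:
  Ao_vulgaris vs Hylo_minor: 5
  Ao_vulgaris vs Ictero_pallida: 5
  Ao_vulgaris vs Eremo_montana: 4
  Ao_vulgaris vs Glypto_alba: 5
  Hylo_minor vs Ictero_pallida: 8
  Hylo_minor vs Eremo_montana: 8
  Hylo_minor vs Glypto_alba: 9
  Ictero_pallida vs Eremo_montana: 8
  Ictero_pallida vs Glypto_alba: 8
  Eremo_montana vs Glypto_alba: 8
The smallest is 4, between Ao_vulgaris and Eremo_montana.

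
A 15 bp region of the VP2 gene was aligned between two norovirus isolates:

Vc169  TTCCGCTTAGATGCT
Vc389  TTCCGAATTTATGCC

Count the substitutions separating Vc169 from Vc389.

5

Mismatches occur at site 6 (C↔A), site 7 (T↔A), site 9 (A↔T), site 10 (G↔T), site 15 (T↔C).
That gives 5 mismatches out of 15 aligned sites, so the Hamming distance is 5.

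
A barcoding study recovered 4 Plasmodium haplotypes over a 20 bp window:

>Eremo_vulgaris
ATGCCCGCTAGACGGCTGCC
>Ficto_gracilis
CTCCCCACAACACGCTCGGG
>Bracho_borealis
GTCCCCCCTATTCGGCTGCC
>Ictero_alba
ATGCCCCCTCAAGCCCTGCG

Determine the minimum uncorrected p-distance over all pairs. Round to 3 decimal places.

0.250

Pairwise Hamming distances:
  Eremo_vulgaris vs Ficto_gracilis: 10
  Eremo_vulgaris vs Bracho_borealis: 5
  Eremo_vulgaris vs Ictero_alba: 7
  Ficto_gracilis vs Bracho_borealis: 10
  Ficto_gracilis vs Ictero_alba: 11
  Bracho_borealis vs Ictero_alba: 9
The smallest is 5 mismatches, between Eremo_vulgaris and Bracho_borealis; p = 5/20 = 0.250.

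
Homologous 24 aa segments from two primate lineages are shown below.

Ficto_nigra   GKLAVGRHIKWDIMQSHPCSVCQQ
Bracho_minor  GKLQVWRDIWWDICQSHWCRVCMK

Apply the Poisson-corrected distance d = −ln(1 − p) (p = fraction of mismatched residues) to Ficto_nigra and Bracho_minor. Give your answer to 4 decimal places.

The sequences differ at positions 4 (A/Q), 6 (G/W), 8 (H/D), 10 (K/W), 14 (M/C), 18 (P/W), 20 (S/R), 23 (Q/M), 24 (Q/K).
p = 9/24 = 0.375000.
d = −ln(1 − 0.375000) = −ln(0.625000) = 0.4700.

0.4700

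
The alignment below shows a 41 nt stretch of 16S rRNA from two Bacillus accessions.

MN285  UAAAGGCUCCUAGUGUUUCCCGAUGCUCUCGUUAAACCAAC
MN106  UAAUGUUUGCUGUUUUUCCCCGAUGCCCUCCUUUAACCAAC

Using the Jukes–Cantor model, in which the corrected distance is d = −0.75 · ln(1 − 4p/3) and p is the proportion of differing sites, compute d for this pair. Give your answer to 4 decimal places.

0.3321

The sequences differ at positions 4 (A/U), 6 (G/U), 7 (C/U), 9 (C/G), 12 (A/G), 13 (G/U), 15 (G/U), 18 (U/C), 27 (U/C), 31 (G/C), 34 (A/U).
p = 11/41 = 0.268293.
d = −0.75 · ln(1 − (4/3)·0.268293) = −0.75 · ln(0.642276) = −0.75 · (-0.442737) = 0.3321.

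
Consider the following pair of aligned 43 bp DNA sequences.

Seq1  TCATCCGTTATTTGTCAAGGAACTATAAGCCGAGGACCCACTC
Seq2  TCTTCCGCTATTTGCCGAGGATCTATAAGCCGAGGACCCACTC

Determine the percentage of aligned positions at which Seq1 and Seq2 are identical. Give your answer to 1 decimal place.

88.4%

Differing sites — 3:A/T; 8:T/C; 15:T/C; 17:A/G; 22:A/T.
38 of the 43 sites match, so the percent identity is 38/43 × 100 = 88.4%.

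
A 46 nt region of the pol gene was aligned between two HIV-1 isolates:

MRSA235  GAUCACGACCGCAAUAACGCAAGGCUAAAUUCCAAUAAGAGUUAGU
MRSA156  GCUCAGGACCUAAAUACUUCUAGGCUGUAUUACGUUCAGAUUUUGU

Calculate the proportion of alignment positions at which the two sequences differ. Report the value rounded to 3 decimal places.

0.348

Differing sites — 2:A/C; 6:C/G; 11:G/U; 12:C/A; 17:A/C; 18:C/U; 19:G/U; 21:A/U; 27:A/G; 28:A/U; 32:C/A; 34:A/G; 35:A/U; 37:A/C; 41:G/U; 44:A/U.
There are 16 differences over 46 sites, so p = 16/46 = 0.348.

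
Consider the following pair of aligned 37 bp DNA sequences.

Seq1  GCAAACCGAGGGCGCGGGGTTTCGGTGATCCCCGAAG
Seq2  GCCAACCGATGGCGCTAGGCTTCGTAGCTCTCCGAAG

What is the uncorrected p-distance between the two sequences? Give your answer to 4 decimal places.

The sequences differ at positions 3 (A/C), 10 (G/T), 16 (G/T), 17 (G/A), 20 (T/C), 25 (G/T), 26 (T/A), 28 (A/C), 31 (C/T).
There are 9 differences over 37 sites, so p = 9/37 = 0.2432.

0.2432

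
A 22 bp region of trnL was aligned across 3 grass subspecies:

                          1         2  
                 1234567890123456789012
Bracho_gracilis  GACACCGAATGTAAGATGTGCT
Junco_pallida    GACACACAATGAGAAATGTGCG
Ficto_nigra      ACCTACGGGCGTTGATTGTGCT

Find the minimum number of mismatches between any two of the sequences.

6

Pairwise Hamming distances:
  Bracho_gracilis vs Junco_pallida: 6
  Bracho_gracilis vs Ficto_nigra: 11
  Junco_pallida vs Ficto_nigra: 14
The smallest is 6, between Bracho_gracilis and Junco_pallida.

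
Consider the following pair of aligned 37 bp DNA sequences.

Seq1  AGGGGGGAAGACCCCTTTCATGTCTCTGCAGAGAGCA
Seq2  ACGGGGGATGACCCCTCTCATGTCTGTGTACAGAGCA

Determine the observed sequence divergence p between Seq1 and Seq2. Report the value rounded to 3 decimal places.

The sequences differ at positions 2 (G/C), 9 (A/T), 17 (T/C), 26 (C/G), 29 (C/T), 31 (G/C).
There are 6 differences over 37 sites, so p = 6/37 = 0.162.

0.162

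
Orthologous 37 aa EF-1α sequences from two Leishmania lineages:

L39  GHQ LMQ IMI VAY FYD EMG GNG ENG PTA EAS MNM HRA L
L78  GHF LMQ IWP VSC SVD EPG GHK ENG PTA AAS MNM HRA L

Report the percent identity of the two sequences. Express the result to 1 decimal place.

70.3%

Differing sites — 3:Q/F; 8:M/W; 9:I/P; 11:A/S; 12:Y/C; 13:F/S; 14:Y/V; 17:M/P; 20:N/H; 21:G/K; 28:E/A.
26 of the 37 sites match, so the percent identity is 26/37 × 100 = 70.3%.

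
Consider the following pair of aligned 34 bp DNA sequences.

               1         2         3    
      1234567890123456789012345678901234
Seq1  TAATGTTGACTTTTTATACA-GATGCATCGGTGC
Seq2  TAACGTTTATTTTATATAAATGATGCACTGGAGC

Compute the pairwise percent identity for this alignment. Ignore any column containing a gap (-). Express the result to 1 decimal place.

Excluding the 1 gap column leaves 33 comparable sites.
Mismatches occur at site 4 (T↔C), site 8 (G↔T), site 10 (C↔T), site 14 (T↔A), site 19 (C↔A), site 28 (T↔C), site 29 (C↔T), site 32 (T↔A).
25 of the 33 comparable sites match, so the percent identity is 25/33 × 100 = 75.8%.

75.8%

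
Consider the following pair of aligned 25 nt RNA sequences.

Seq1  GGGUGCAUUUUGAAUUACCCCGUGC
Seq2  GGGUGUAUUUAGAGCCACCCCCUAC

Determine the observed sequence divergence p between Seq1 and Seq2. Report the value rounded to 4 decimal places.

0.2800

Mismatches occur at site 6 (C↔U), site 11 (U↔A), site 14 (A↔G), site 15 (U↔C), site 16 (U↔C), site 22 (G↔C), site 24 (G↔A).
There are 7 differences over 25 sites, so p = 7/25 = 0.2800.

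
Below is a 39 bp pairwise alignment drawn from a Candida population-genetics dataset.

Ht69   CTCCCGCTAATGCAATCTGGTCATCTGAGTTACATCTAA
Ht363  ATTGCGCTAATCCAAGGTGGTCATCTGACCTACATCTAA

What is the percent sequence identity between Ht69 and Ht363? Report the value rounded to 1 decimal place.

79.5%

Mismatches occur at site 1 (C↔A), site 3 (C↔T), site 4 (C↔G), site 12 (G↔C), site 16 (T↔G), site 17 (C↔G), site 29 (G↔C), site 30 (T↔C).
31 of the 39 sites match, so the percent identity is 31/39 × 100 = 79.5%.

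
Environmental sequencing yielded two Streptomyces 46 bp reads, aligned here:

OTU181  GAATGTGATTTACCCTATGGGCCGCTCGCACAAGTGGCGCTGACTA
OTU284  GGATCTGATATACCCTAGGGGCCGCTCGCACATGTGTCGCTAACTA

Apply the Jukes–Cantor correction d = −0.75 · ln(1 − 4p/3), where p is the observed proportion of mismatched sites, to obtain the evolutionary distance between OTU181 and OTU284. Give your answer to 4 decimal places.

0.1701

Mismatches occur at site 2 (A/G), site 5 (G/C), site 10 (T/A), site 18 (T/G), site 33 (A/T), site 37 (G/T), site 42 (G/A).
p = 7/46 = 0.152174.
d = −0.75 · ln(1 − (4/3)·0.152174) = −0.75 · ln(0.797101) = −0.75 · (-0.226774) = 0.1701.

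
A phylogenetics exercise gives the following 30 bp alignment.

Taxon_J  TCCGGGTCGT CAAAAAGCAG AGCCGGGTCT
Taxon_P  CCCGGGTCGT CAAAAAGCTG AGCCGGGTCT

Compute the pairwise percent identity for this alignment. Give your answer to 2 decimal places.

Differing sites — 1:T/C; 19:A/T.
28 of the 30 sites match, so the percent identity is 28/30 × 100 = 93.33%.

93.33%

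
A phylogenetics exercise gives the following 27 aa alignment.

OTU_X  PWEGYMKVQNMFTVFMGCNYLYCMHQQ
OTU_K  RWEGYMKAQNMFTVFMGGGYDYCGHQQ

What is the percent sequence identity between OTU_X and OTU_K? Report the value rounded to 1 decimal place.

Mismatches occur at site 1 (P↔R), site 8 (V↔A), site 18 (C↔G), site 19 (N↔G), site 21 (L↔D), site 24 (M↔G).
21 of the 27 sites match, so the percent identity is 21/27 × 100 = 77.8%.

77.8%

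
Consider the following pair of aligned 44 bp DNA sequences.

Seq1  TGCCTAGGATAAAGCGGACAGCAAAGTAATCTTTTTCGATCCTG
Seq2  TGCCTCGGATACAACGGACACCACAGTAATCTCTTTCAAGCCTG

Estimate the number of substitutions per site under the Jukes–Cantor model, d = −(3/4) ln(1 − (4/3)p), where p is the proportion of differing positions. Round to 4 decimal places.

Mismatches occur at site 6 (A→C), site 12 (A→C), site 14 (G→A), site 21 (G→C), site 24 (A→C), site 33 (T→C), site 38 (G→A), site 40 (T→G).
p = 8/44 = 0.181818.
d = −0.75 · ln(1 − (4/3)·0.181818) = −0.75 · ln(0.757576) = −0.75 · (-0.277631) = 0.2082.

0.2082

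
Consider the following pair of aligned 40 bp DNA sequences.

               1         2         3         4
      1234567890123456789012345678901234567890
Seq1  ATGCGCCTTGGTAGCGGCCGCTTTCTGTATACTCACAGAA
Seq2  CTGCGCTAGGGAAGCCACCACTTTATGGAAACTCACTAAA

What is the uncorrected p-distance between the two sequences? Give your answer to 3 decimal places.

The sequences differ at positions 1 (A/C), 7 (C/T), 8 (T/A), 9 (T/G), 12 (T/A), 16 (G/C), 17 (G/A), 20 (G/A), 25 (C/A), 28 (T/G), 30 (T/A), 37 (A/T), 38 (G/A).
There are 13 differences over 40 sites, so p = 13/40 = 0.325.

0.325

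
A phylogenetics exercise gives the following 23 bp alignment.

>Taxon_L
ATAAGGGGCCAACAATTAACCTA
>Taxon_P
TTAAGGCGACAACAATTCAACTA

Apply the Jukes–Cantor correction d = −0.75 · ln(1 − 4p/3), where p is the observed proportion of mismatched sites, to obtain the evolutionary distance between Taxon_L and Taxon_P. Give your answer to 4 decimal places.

0.2567

Mismatches occur at site 1 (A→T), site 7 (G→C), site 9 (C→A), site 18 (A→C), site 20 (C→A).
p = 5/23 = 0.217391.
d = −0.75 · ln(1 − (4/3)·0.217391) = −0.75 · ln(0.710145) = −0.75 · (-0.342286) = 0.2567.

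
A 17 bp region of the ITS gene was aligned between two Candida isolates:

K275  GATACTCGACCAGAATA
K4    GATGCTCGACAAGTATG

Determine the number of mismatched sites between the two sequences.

The sequences differ at positions 4 (A/G), 11 (C/A), 14 (A/T), 17 (A/G).
That gives 4 mismatches out of 17 aligned sites, so the Hamming distance is 4.

4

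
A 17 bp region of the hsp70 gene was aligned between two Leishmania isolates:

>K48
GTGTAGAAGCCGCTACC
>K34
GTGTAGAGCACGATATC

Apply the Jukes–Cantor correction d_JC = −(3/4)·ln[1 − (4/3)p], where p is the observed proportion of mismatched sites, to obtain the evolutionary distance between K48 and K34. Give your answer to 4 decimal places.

0.3734

The sequences differ at positions 8 (A/G), 9 (G/C), 10 (C/A), 13 (C/A), 16 (C/T).
p = 5/17 = 0.294118.
d = −0.75 · ln(1 − (4/3)·0.294118) = −0.75 · ln(0.607843) = −0.75 · (-0.497839) = 0.3734.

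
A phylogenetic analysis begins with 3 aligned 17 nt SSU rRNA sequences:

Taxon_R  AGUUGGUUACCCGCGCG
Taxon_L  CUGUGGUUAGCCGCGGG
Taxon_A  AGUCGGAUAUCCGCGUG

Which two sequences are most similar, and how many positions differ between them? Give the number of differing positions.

Pairwise Hamming distances:
  Taxon_R vs Taxon_L: 5
  Taxon_R vs Taxon_A: 4
  Taxon_L vs Taxon_A: 7
The smallest is 4, between Taxon_R and Taxon_A.

4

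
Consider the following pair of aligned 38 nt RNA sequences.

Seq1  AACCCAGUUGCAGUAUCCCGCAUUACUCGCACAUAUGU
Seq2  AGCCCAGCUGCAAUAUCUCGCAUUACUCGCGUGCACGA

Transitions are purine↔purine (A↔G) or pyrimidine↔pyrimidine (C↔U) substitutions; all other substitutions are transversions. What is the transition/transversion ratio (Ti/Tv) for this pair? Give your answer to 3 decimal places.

Differing sites — 2:A/G (Ti); 8:U/C (Ti); 13:G/A (Ti); 18:C/U (Ti); 31:A/G (Ti); 32:C/U (Ti); 33:A/G (Ti); 34:U/C (Ti); 36:U/C (Ti); 38:U/A (Tv).
Of the 10 differences, 9 transitions and 1 transversion, so Ti/Tv = 9/1 = 9.000.

9.000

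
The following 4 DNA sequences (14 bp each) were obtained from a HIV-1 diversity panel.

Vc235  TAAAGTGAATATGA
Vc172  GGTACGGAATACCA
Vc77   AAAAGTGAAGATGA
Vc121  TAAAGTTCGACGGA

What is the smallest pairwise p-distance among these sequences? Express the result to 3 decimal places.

Pairwise Hamming distances:
  Vc235 vs Vc172: 7
  Vc235 vs Vc77: 2
  Vc235 vs Vc121: 6
  Vc172 vs Vc77: 8
  Vc172 vs Vc121: 12
  Vc77 vs Vc121: 7
The smallest is 2 mismatches, between Vc235 and Vc77; p = 2/14 = 0.143.

0.143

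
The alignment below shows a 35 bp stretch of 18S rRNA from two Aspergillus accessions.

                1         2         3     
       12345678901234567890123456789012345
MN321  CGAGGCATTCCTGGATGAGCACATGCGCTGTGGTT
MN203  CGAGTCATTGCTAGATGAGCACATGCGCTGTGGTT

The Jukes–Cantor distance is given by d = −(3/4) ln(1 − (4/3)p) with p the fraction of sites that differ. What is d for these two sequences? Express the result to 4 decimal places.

The sequences differ at positions 5 (G/T), 10 (C/G), 13 (G/A).
p = 3/35 = 0.085714.
d = −0.75 · ln(1 − (4/3)·0.085714) = −0.75 · ln(0.885715) = −0.75 · (-0.121360) = 0.0910.

0.0910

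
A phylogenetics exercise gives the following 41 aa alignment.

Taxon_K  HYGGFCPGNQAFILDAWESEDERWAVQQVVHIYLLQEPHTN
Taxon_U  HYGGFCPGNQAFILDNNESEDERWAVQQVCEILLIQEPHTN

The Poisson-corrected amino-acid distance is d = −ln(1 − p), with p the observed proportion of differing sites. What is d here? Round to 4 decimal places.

0.1582

Differing sites — 16:A/N; 17:W/N; 30:V/C; 31:H/E; 33:Y/L; 35:L/I.
p = 6/41 = 0.146341.
d = −ln(1 − 0.146341) = −ln(0.853659) = 0.1582.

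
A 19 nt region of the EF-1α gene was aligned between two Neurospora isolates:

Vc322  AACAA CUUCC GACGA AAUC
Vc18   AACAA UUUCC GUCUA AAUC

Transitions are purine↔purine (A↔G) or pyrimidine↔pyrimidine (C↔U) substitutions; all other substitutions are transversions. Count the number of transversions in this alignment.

The sequences differ at positions 6 (C/U, transition), 12 (A/U, transversion), 14 (G/U, transversion).
Of the 3 differences, 1 transition and 2 transversions, so the answer is 2.

2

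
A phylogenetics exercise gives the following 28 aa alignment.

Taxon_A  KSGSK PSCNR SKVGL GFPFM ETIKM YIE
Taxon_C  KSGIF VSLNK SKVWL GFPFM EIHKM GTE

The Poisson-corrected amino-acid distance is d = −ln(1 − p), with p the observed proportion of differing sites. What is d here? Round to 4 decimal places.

Mismatches occur at site 4 (S↔I), site 5 (K↔F), site 6 (P↔V), site 8 (C↔L), site 10 (R↔K), site 14 (G↔W), site 22 (T↔I), site 23 (I↔H), site 26 (Y↔G), site 27 (I↔T).
p = 10/28 = 0.357143.
d = −ln(1 − 0.357143) = −ln(0.642857) = 0.4418.

0.4418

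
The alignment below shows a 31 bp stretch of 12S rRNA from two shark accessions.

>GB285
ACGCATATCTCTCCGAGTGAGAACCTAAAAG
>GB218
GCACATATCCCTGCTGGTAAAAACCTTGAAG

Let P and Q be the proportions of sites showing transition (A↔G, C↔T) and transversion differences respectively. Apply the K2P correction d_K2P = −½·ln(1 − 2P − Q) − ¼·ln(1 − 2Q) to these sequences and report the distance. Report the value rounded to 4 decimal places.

Differing sites — 1:A/G (Ti); 3:G/A (Ti); 10:T/C (Ti); 13:C/G (Tv); 15:G/T (Tv); 16:A/G (Ti); 19:G/A (Ti); 21:G/A (Ti); 27:A/T (Tv); 28:A/G (Ti).
Of the 10 differences, 7 transitions and 3 transversions over 31 sites: P = 7/31 = 0.225806, Q = 3/31 = 0.096774.
d = −0.5·ln(0.451614) − 0.25·ln(0.806452) = −0.5·(-0.794927) − 0.25·(-0.215111) = 0.4512.

0.4512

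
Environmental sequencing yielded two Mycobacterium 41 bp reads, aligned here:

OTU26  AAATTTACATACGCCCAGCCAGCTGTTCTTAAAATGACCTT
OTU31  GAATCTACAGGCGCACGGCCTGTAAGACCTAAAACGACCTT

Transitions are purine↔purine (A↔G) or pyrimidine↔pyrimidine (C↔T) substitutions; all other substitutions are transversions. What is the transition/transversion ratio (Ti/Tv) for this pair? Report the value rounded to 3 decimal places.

Differing sites — 1:A/G (Ti); 5:T/C (Ti); 10:T/G (Tv); 11:A/G (Ti); 15:C/A (Tv); 17:A/G (Ti); 21:A/T (Tv); 23:C/T (Ti); 24:T/A (Tv); 25:G/A (Ti); 26:T/G (Tv); 27:T/A (Tv); 29:T/C (Ti); 35:T/C (Ti).
Of the 14 differences, 8 transitions and 6 transversions, so Ti/Tv = 8/6 = 1.333.

1.333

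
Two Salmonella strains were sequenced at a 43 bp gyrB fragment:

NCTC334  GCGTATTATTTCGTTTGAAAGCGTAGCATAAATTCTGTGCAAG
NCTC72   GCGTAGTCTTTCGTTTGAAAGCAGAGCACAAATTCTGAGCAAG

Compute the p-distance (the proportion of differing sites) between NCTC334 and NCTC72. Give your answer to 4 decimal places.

Differing sites — 6:T/G; 8:A/C; 23:G/A; 24:T/G; 29:T/C; 38:T/A.
There are 6 differences over 43 sites, so p = 6/43 = 0.1395.

0.1395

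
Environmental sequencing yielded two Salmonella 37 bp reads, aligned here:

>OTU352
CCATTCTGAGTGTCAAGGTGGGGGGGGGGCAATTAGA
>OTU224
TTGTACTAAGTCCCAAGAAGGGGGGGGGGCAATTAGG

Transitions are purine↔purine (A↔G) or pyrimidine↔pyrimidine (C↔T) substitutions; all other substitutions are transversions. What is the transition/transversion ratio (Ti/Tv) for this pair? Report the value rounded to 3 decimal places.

2.333

The sequences differ at positions 1 (C/T, transition), 2 (C/T, transition), 3 (A/G, transition), 5 (T/A, transversion), 8 (G/A, transition), 12 (G/C, transversion), 13 (T/C, transition), 18 (G/A, transition), 19 (T/A, transversion), 37 (A/G, transition).
Of the 10 differences, 7 transitions and 3 transversions, so Ti/Tv = 7/3 = 2.333.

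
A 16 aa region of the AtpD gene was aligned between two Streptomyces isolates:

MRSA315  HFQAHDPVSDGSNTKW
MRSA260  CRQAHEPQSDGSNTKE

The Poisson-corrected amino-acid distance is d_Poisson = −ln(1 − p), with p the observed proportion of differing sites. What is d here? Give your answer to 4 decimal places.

0.3747

Mismatches occur at site 1 (H→C), site 2 (F→R), site 6 (D→E), site 8 (V→Q), site 16 (W→E).
p = 5/16 = 0.312500.
d = −ln(1 − 0.312500) = −ln(0.687500) = 0.3747.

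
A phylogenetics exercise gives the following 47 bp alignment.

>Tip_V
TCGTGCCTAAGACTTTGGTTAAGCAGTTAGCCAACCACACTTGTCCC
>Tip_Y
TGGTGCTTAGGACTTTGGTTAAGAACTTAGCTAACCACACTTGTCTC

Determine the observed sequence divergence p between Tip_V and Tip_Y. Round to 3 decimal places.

0.149

Differing sites — 2:C/G; 7:C/T; 10:A/G; 24:C/A; 26:G/C; 32:C/T; 46:C/T.
There are 7 differences over 47 sites, so p = 7/47 = 0.149.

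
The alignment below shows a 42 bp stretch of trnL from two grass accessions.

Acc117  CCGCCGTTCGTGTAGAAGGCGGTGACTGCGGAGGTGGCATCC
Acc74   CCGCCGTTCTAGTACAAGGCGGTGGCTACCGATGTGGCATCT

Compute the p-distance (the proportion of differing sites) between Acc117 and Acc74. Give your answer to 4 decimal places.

Mismatches occur at site 10 (G/T), site 11 (T/A), site 15 (G/C), site 25 (A/G), site 28 (G/A), site 30 (G/C), site 33 (G/T), site 42 (C/T).
There are 8 differences over 42 sites, so p = 8/42 = 0.1905.

0.1905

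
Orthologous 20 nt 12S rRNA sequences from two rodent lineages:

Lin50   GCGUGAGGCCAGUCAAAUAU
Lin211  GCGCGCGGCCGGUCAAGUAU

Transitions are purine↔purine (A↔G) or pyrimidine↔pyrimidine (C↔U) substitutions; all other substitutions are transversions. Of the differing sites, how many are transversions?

1

Differing sites — 4:U/C (Ti); 6:A/C (Tv); 11:A/G (Ti); 17:A/G (Ti).
Of the 4 differences, 3 transitions and 1 transversion, so the answer is 1.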